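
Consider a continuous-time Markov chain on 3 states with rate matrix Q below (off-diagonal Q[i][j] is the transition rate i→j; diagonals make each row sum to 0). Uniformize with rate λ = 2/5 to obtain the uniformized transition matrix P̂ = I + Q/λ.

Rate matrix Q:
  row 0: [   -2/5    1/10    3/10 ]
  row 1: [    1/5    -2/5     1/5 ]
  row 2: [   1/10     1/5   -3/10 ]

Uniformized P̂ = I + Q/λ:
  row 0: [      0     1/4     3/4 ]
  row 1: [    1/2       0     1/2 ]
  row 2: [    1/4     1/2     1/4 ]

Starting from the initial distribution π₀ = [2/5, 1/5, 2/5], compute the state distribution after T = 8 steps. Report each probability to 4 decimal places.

π = [0.2580, 0.2903, 0.4518]

t=0: π = [0.4000, 0.2000, 0.4000]
t=1: π = [0.2000, 0.3000, 0.5000]
t=2: π = [0.2750, 0.3000, 0.4250]
t=3: π = [0.2563, 0.2813, 0.4625]
t=4: π = [0.2563, 0.2953, 0.4484]
t=5: π = [0.2598, 0.2883, 0.4520]
t=6: π = [0.2571, 0.2909, 0.4520]
t=7: π = [0.2584, 0.2903, 0.4513]
t=8: π = [0.2580, 0.2903, 0.4518]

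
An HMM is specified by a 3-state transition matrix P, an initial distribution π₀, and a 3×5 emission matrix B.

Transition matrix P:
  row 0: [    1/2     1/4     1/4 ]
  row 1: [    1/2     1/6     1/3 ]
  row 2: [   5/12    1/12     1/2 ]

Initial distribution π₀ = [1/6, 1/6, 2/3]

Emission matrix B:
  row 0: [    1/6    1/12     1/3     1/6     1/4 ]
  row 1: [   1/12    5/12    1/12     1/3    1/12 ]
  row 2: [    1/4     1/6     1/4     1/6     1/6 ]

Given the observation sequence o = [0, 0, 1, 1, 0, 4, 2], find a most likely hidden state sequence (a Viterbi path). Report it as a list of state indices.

t=0: δ = [2.778e-02, 1.389e-02, 1.667e-01]  (obs o_0=0)
t=1: δ = [1.157e-02, 1.157e-03, 2.083e-02]  ψ = [2, 2, 2]  (obs o_1=0)
t=2: δ = [7.234e-04, 1.206e-03, 1.736e-03]  ψ = [2, 0, 2]  (obs o_2=1)
t=3: δ = [6.028e-05, 8.372e-05, 1.447e-04]  ψ = [2, 1, 2]  (obs o_3=1)
t=4: δ = [1.005e-05, 1.256e-06, 1.808e-05]  ψ = [2, 0, 2]  (obs o_4=0)
t=5: δ = [1.884e-06, 2.093e-07, 1.507e-06]  ψ = [2, 0, 2]  (obs o_5=4)
t=6: δ = [3.140e-07, 3.925e-08, 1.884e-07]  ψ = [0, 0, 2]  (obs o_6=2)
backtrack: best end state = 0; path = [2, 2, 2, 2, 2, 0, 0]

path = [2, 2, 2, 2, 2, 0, 0]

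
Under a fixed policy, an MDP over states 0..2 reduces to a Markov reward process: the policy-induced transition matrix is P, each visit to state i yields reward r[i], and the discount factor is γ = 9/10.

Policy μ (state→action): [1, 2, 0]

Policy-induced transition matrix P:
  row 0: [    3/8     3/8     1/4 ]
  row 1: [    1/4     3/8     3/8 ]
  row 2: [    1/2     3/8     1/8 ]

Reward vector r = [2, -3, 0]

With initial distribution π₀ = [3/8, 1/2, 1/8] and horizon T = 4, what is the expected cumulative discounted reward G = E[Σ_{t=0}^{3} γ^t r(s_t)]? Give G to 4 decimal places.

G = -1.7858

t=0: π = [0.3750, 0.5000, 0.1250], E[r] = -0.7500, γ^t·E[r] = -0.750000, running G = -0.750000
t=1: π = [0.3281, 0.3750, 0.2969], E[r] = -0.4688, γ^t·E[r] = -0.421875, running G = -1.171875
t=2: π = [0.3652, 0.3750, 0.2598], E[r] = -0.3945, γ^t·E[r] = -0.319570, running G = -1.491445
t=3: π = [0.3606, 0.3750, 0.2644], E[r] = -0.4038, γ^t·E[r] = -0.294376, running G = -1.785822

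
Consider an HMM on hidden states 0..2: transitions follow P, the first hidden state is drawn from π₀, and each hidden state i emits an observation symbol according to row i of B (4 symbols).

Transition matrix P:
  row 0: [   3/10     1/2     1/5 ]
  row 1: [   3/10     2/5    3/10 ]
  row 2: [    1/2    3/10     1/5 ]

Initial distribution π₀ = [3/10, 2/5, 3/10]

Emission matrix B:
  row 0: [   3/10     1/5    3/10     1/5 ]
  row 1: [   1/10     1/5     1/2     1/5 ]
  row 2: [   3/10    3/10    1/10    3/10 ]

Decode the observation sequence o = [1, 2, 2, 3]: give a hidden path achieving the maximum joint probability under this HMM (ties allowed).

t=0: δ = [6.000e-02, 8.000e-02, 9.000e-02]  (obs o_0=1)
t=1: δ = [1.350e-02, 1.600e-02, 2.400e-03]  ψ = [2, 1, 1]  (obs o_1=2)
t=2: δ = [1.440e-03, 3.375e-03, 4.800e-04]  ψ = [1, 0, 1]  (obs o_2=2)
t=3: δ = [2.025e-04, 2.700e-04, 3.037e-04]  ψ = [1, 1, 1]  (obs o_3=3)
backtrack: best end state = 2; path = [2, 0, 1, 2]

path = [2, 0, 1, 2]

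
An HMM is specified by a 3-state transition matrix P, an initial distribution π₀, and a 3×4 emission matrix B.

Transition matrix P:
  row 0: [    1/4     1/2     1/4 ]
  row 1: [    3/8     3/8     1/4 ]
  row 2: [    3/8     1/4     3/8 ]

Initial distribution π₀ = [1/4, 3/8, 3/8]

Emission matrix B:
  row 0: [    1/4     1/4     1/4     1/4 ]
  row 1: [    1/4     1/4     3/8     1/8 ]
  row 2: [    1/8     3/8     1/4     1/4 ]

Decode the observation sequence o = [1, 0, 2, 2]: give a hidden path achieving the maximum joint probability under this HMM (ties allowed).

t=0: δ = [6.250e-02, 9.375e-02, 1.406e-01]  (obs o_0=1)
t=1: δ = [1.318e-02, 8.789e-03, 6.592e-03]  ψ = [2, 1, 2]  (obs o_1=0)
t=2: δ = [8.240e-04, 2.472e-03, 8.240e-04]  ψ = [0, 0, 0]  (obs o_2=2)
t=3: δ = [2.317e-04, 3.476e-04, 1.545e-04]  ψ = [1, 1, 1]  (obs o_3=2)
backtrack: best end state = 1; path = [2, 0, 1, 1]

path = [2, 0, 1, 1]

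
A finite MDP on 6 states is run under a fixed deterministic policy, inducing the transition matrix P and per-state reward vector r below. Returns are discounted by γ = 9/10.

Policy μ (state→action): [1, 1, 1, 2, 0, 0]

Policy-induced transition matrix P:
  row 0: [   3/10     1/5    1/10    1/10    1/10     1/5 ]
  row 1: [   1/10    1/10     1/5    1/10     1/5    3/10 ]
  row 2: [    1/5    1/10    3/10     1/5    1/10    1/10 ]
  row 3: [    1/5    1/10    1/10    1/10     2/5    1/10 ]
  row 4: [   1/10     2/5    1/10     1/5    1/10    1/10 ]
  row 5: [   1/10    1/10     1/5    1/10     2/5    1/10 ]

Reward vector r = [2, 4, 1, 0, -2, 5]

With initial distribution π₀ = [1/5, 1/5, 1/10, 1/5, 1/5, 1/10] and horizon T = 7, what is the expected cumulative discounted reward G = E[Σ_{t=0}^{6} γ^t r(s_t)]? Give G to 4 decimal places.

t=0: π = [0.2000, 0.2000, 0.1000, 0.2000, 0.2000, 0.1000], E[r] = 1.4000, γ^t·E[r] = 1.400000, running G = 1.400000
t=1: π = [0.1700, 0.1800, 0.1500, 0.1300, 0.2100, 0.1600], E[r] = 1.5900, γ^t·E[r] = 1.431000, running G = 2.831000
t=2: π = [0.1620, 0.1800, 0.1640, 0.1360, 0.2050, 0.1530], E[r] = 1.5630, γ^t·E[r] = 1.266030, running G = 4.097030
t=3: π = [0.1624, 0.1777, 0.1661, 0.1369, 0.2047, 0.1522], E[r] = 1.5533, γ^t·E[r] = 1.132356, running G = 5.229386
t=4: π = [0.1628, 0.1777, 0.1662, 0.1371, 0.2045, 0.1518], E[r] = 1.5523, γ^t·E[r] = 1.018444, running G = 6.247830
t=5: π = [0.1629, 0.1776, 0.1662, 0.1371, 0.2044, 0.1518], E[r] = 1.5527, γ^t·E[r] = 0.916831, running G = 7.164661
t=6: π = [0.1629, 0.1776, 0.1662, 0.1371, 0.2044, 0.1518], E[r] = 1.5527, γ^t·E[r] = 0.825150, running G = 7.989811

G = 7.9898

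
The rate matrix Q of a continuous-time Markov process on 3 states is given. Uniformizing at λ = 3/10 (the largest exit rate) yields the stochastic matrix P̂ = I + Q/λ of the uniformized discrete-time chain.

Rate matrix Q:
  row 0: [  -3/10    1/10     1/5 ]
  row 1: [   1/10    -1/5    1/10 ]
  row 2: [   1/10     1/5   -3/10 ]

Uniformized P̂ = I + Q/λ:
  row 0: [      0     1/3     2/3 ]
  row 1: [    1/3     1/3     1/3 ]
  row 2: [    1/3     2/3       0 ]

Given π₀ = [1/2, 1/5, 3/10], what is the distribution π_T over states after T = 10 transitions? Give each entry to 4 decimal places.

t=0: π = [0.5000, 0.2000, 0.3000]
t=1: π = [0.1667, 0.4333, 0.4000]
t=2: π = [0.2778, 0.4667, 0.2556]
t=3: π = [0.2407, 0.4185, 0.3407]
t=4: π = [0.2531, 0.4469, 0.3000]
t=5: π = [0.2490, 0.4333, 0.3177]
t=6: π = [0.2503, 0.4392, 0.3104]
t=7: π = [0.2499, 0.4368, 0.3133]
t=8: π = [0.2500, 0.4378, 0.3122]
t=9: π = [0.2500, 0.4374, 0.3126]
t=10: π = [0.2500, 0.4375, 0.3125]

π = [0.2500, 0.4375, 0.3125]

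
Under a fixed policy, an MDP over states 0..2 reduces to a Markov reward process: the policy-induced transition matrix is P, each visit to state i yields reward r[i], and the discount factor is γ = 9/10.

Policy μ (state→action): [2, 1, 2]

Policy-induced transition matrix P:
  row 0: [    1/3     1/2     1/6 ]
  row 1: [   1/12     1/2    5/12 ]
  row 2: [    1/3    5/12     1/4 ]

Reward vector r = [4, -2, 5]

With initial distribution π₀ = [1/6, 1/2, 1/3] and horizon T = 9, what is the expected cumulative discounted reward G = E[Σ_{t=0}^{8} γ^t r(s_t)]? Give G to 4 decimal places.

t=0: π = [0.1667, 0.5000, 0.3333], E[r] = 1.3333, γ^t·E[r] = 1.333333, running G = 1.333333
t=1: π = [0.2083, 0.4722, 0.3194], E[r] = 1.4861, γ^t·E[r] = 1.337500, running G = 2.670833
t=2: π = [0.2153, 0.4734, 0.3113], E[r] = 1.4711, γ^t·E[r] = 1.191563, running G = 3.862396
t=3: π = [0.2150, 0.4741, 0.3110], E[r] = 1.4666, γ^t·E[r] = 1.069172, running G = 4.931568
t=4: π = [0.2148, 0.4741, 0.3111], E[r] = 1.4666, γ^t·E[r] = 0.962218, running G = 5.893785
t=5: π = [0.2148, 0.4741, 0.3111], E[r] = 1.4667, γ^t·E[r] = 0.866048, running G = 6.759833
t=6: π = [0.2148, 0.4741, 0.3111], E[r] = 1.4667, γ^t·E[r] = 0.779448, running G = 7.539281
t=7: π = [0.2148, 0.4741, 0.3111], E[r] = 1.4667, γ^t·E[r] = 0.701502, running G = 8.240783
t=8: π = [0.2148, 0.4741, 0.3111], E[r] = 1.4667, γ^t·E[r] = 0.631352, running G = 8.872135

G = 8.8721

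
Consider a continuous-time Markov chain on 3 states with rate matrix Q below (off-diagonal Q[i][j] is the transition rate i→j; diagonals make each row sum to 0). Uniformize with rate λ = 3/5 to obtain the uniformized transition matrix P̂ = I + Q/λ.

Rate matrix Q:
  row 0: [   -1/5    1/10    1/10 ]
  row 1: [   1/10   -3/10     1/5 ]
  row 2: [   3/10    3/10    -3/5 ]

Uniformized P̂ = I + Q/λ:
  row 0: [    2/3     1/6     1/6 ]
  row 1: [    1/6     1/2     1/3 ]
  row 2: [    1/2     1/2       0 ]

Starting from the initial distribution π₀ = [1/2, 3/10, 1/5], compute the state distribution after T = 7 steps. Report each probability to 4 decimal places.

π = [0.4617, 0.3461, 0.1923]

t=0: π = [0.5000, 0.3000, 0.2000]
t=1: π = [0.4833, 0.3333, 0.1833]
t=2: π = [0.4694, 0.3389, 0.1917]
t=3: π = [0.4653, 0.3435, 0.1912]
t=4: π = [0.4630, 0.3449, 0.1921]
t=5: π = [0.4622, 0.3457, 0.1921]
t=6: π = [0.4618, 0.3459, 0.1923]
t=7: π = [0.4617, 0.3461, 0.1923]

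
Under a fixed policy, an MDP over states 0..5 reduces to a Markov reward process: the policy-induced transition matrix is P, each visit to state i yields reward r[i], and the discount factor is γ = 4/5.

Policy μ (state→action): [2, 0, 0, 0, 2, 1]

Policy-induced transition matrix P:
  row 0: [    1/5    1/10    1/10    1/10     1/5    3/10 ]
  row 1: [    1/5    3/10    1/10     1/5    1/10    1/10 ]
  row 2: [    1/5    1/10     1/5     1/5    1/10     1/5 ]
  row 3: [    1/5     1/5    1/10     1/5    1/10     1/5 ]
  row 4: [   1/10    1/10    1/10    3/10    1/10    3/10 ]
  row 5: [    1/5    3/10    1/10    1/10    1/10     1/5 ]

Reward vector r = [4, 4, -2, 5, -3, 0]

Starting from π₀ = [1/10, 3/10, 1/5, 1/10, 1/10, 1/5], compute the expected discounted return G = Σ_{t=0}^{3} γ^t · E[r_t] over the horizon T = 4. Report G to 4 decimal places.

t=0: π = [0.1000, 0.3000, 0.2000, 0.1000, 0.1000, 0.2000], E[r] = 1.4000, γ^t·E[r] = 1.400000, running G = 1.400000
t=1: π = [0.1900, 0.2100, 0.1200, 0.1800, 0.1100, 0.1900], E[r] = 1.9300, γ^t·E[r] = 1.544000, running G = 2.944000
t=2: π = [0.1890, 0.1980, 0.1120, 0.1730, 0.1190, 0.2090], E[r] = 1.8320, γ^t·E[r] = 1.172480, running G = 4.116480
t=3: π = [0.1881, 0.1987, 0.1112, 0.1721, 0.1189, 0.2110], E[r] = 1.8286, γ^t·E[r] = 0.936243, running G = 5.052723

G = 5.0527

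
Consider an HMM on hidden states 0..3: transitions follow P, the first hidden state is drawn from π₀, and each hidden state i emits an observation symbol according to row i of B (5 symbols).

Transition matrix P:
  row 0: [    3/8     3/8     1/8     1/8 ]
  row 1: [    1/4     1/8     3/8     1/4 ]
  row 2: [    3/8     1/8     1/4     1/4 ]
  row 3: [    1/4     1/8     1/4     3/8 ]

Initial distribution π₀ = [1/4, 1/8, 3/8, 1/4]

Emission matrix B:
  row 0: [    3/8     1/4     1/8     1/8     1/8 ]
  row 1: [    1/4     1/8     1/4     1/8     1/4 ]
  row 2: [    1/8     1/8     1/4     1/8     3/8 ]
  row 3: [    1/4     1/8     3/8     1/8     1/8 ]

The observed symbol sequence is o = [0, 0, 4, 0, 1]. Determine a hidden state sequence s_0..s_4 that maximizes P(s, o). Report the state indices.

path = [0, 1, 2, 0, 0]

t=0: δ = [9.375e-02, 3.125e-02, 4.688e-02, 6.250e-02]  (obs o_0=0)
t=1: δ = [1.318e-02, 8.789e-03, 1.953e-03, 5.859e-03]  ψ = [0, 0, 3, 3]  (obs o_1=0)
t=2: δ = [6.180e-04, 1.236e-03, 1.236e-03, 2.747e-04]  ψ = [0, 0, 1, 1]  (obs o_2=4)
t=3: δ = [1.738e-04, 5.794e-05, 5.794e-05, 7.725e-05]  ψ = [2, 0, 1, 1]  (obs o_3=0)
t=4: δ = [1.629e-05, 8.147e-06, 2.716e-06, 3.621e-06]  ψ = [0, 0, 0, 3]  (obs o_4=1)
backtrack: best end state = 0; path = [0, 1, 2, 0, 0]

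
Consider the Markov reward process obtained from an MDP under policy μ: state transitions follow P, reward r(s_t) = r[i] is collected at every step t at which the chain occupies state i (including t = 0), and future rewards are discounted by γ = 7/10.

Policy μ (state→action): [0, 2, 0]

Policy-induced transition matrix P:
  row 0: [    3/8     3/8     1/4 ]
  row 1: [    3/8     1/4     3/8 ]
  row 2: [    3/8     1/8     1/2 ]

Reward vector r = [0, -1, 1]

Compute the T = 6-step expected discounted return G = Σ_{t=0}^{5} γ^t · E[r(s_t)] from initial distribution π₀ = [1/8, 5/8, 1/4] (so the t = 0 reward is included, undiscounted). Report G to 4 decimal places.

t=0: π = [0.1250, 0.6250, 0.2500], E[r] = -0.3750, γ^t·E[r] = -0.375000, running G = -0.375000
t=1: π = [0.3750, 0.2344, 0.3906], E[r] = 0.1563, γ^t·E[r] = 0.109375, running G = -0.265625
t=2: π = [0.3750, 0.2480, 0.3770], E[r] = 0.1289, γ^t·E[r] = 0.063164, running G = -0.202461
t=3: π = [0.3750, 0.2498, 0.3752], E[r] = 0.1255, γ^t·E[r] = 0.043042, running G = -0.159418
t=4: π = [0.3750, 0.2500, 0.3750], E[r] = 0.1251, γ^t·E[r] = 0.030027, running G = -0.129391
t=5: π = [0.3750, 0.2500, 0.3750], E[r] = 0.1250, γ^t·E[r] = 0.021010, running G = -0.108381

G = -0.1084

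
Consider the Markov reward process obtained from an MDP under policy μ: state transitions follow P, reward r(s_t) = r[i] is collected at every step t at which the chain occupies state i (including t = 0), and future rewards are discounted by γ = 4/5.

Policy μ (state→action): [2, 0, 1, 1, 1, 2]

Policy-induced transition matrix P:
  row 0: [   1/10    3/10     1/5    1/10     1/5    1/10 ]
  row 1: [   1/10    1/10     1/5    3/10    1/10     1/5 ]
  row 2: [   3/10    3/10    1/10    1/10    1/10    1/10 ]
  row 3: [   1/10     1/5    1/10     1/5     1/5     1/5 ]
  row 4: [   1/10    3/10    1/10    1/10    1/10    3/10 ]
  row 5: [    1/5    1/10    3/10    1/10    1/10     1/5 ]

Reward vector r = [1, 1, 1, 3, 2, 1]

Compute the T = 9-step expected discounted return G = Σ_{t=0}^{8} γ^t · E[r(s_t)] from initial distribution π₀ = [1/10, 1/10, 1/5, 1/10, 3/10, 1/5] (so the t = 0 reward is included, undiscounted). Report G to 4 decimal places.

G = 6.2589

t=0: π = [0.1000, 0.1000, 0.2000, 0.1000, 0.3000, 0.2000], E[r] = 1.5000, γ^t·E[r] = 1.500000, running G = 1.500000
t=1: π = [0.1600, 0.2300, 0.1600, 0.1300, 0.1200, 0.2000], E[r] = 1.3800, γ^t·E[r] = 1.104000, running G = 2.604000
t=2: π = [0.1520, 0.2010, 0.1790, 0.1590, 0.1290, 0.1800], E[r] = 1.4470, γ^t·E[r] = 0.926080, running G = 3.530080
t=3: π = [0.1538, 0.2079, 0.1713, 0.1561, 0.1311, 0.1798], E[r] = 1.4433, γ^t·E[r] = 0.738970, running G = 4.269050
t=4: π = [0.1522, 0.2069, 0.1721, 0.1572, 0.1310, 0.1806], E[r] = 1.4454, γ^t·E[r] = 0.592024, running G = 4.861073
t=5: π = [0.1525, 0.2068, 0.1720, 0.1571, 0.1309, 0.1807], E[r] = 1.4451, γ^t·E[r] = 0.473537, running G = 5.334610
t=6: π = [0.1525, 0.2068, 0.1721, 0.1571, 0.1310, 0.1806], E[r] = 1.4451, γ^t·E[r] = 0.378822, running G = 5.713433
t=7: π = [0.1525, 0.2068, 0.1721, 0.1571, 0.1310, 0.1806], E[r] = 1.4451, γ^t·E[r] = 0.303057, running G = 6.016489
t=8: π = [0.1525, 0.2068, 0.1721, 0.1571, 0.1310, 0.1806], E[r] = 1.4451, γ^t·E[r] = 0.242446, running G = 6.258935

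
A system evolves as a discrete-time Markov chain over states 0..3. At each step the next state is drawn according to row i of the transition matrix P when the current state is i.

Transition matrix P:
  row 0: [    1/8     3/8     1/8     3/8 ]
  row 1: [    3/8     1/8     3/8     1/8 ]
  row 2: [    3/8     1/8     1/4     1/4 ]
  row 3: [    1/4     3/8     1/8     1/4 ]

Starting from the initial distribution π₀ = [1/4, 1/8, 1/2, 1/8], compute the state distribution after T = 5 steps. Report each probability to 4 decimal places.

π = [0.2748, 0.2568, 0.2162, 0.2523]

t=0: π = [0.2500, 0.1250, 0.5000, 0.1250]
t=1: π = [0.2969, 0.2188, 0.2188, 0.2656]
t=2: π = [0.2676, 0.2656, 0.2070, 0.2598]
t=3: π = [0.2756, 0.2568, 0.2173, 0.2502]
t=4: π = [0.2748, 0.2565, 0.2164, 0.2523]
t=5: π = [0.2748, 0.2568, 0.2162, 0.2523]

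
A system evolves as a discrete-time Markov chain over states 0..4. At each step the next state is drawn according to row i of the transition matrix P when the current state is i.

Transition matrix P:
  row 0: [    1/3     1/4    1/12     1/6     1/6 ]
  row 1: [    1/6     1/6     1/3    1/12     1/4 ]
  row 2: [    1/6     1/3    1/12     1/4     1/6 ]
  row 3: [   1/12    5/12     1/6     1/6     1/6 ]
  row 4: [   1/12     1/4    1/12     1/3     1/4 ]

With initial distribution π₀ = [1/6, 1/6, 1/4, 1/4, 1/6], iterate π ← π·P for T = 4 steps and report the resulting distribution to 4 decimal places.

t=0: π = [0.1667, 0.1667, 0.2500, 0.2500, 0.1667]
t=1: π = [0.1597, 0.2986, 0.1458, 0.2014, 0.1944]
t=2: π = [0.1603, 0.2708, 0.1748, 0.1863, 0.2078]
t=3: π = [0.1605, 0.2731, 0.1666, 0.1933, 0.2065]
t=4: π = [0.1601, 0.2733, 0.1677, 0.1922, 0.2066]

π = [0.1601, 0.2733, 0.1677, 0.1922, 0.2066]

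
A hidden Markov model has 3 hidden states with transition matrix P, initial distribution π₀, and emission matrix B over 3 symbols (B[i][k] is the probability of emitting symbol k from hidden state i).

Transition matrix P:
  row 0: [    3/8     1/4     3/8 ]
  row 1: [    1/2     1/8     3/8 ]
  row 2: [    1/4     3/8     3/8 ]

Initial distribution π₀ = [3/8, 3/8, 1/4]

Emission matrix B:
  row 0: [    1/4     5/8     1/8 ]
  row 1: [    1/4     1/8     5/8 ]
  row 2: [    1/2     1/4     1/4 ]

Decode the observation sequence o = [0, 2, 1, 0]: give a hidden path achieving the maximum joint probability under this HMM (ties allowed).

t=0: δ = [9.375e-02, 9.375e-02, 1.250e-01]  (obs o_0=0)
t=1: δ = [5.859e-03, 2.930e-02, 1.172e-02]  ψ = [1, 2, 2]  (obs o_1=2)
t=2: δ = [9.155e-03, 5.493e-04, 2.747e-03]  ψ = [1, 2, 1]  (obs o_2=1)
t=3: δ = [8.583e-04, 5.722e-04, 1.717e-03]  ψ = [0, 0, 0]  (obs o_3=0)
backtrack: best end state = 2; path = [2, 1, 0, 2]

path = [2, 1, 0, 2]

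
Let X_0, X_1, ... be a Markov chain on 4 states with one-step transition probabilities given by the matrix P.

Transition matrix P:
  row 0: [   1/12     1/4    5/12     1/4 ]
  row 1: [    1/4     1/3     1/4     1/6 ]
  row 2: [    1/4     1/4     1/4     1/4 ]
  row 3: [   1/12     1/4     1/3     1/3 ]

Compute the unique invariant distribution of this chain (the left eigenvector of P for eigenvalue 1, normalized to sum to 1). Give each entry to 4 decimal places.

π = [0.1789, 0.2727, 0.3005, 0.2479]

Balance equations π_j = Σ_i π_i·P[i][j]:
  π_0 = 1/12·π_0 + 1/4·π_1 + 1/4·π_2 + 1/12·π_3
  π_1 = 1/4·π_0 + 1/3·π_1 + 1/4·π_2 + 1/4·π_3
  π_2 = 5/12·π_0 + 1/4·π_1 + 1/4·π_2 + 1/3·π_3
  normalize: π_0 + π_1 + π_2 + π_3 = 1
Solving the linear system gives exactly π = [303/1694, 3/11, 509/1694, 30/121].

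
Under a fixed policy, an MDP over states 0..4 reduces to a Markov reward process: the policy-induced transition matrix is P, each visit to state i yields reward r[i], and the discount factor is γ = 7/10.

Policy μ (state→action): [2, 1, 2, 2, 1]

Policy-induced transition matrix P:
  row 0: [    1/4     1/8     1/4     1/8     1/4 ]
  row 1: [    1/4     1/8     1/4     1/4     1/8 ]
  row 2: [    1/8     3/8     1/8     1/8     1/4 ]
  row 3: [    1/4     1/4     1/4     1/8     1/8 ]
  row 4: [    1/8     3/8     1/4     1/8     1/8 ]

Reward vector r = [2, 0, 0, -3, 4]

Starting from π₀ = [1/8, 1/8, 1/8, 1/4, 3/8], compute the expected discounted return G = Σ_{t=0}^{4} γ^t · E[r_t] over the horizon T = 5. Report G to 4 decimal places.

G = 2.0912

t=0: π = [0.1250, 0.1250, 0.1250, 0.2500, 0.3750], E[r] = 1.0000, γ^t·E[r] = 1.000000, running G = 1.000000
t=1: π = [0.1875, 0.2813, 0.2344, 0.1406, 0.1563], E[r] = 0.5781, γ^t·E[r] = 0.404688, running G = 1.404688
t=2: π = [0.2012, 0.2402, 0.2207, 0.1602, 0.1777], E[r] = 0.6328, γ^t·E[r] = 0.310078, running G = 1.714766
t=3: π = [0.2002, 0.2446, 0.2224, 0.1550, 0.1777], E[r] = 0.6462, γ^t·E[r] = 0.221660, running G = 1.936426
t=4: π = [0.2000, 0.2444, 0.2222, 0.1556, 0.1778], E[r] = 0.6445, γ^t·E[r] = 0.154752, running G = 2.091178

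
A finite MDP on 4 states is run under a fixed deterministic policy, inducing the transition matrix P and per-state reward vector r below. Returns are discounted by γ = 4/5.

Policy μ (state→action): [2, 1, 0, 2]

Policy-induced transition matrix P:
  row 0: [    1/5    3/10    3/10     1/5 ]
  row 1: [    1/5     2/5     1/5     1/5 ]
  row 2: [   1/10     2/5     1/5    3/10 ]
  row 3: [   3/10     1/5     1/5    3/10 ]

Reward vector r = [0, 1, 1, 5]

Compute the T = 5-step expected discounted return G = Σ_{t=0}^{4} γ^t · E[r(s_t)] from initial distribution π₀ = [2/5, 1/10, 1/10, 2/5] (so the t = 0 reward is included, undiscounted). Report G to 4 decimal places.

t=0: π = [0.4000, 0.1000, 0.1000, 0.4000], E[r] = 2.2000, γ^t·E[r] = 2.200000, running G = 2.200000
t=1: π = [0.2300, 0.2800, 0.2400, 0.2500], E[r] = 1.7700, γ^t·E[r] = 1.416000, running G = 3.616000
t=2: π = [0.2010, 0.3270, 0.2230, 0.2490], E[r] = 1.7950, γ^t·E[r] = 1.148800, running G = 4.764800
t=3: π = [0.2026, 0.3301, 0.2201, 0.2472], E[r] = 1.7862, γ^t·E[r] = 0.914534, running G = 5.679334
t=4: π = [0.2027, 0.3303, 0.2203, 0.2467], E[r] = 1.7842, γ^t·E[r] = 0.730812, running G = 6.410147

G = 6.4101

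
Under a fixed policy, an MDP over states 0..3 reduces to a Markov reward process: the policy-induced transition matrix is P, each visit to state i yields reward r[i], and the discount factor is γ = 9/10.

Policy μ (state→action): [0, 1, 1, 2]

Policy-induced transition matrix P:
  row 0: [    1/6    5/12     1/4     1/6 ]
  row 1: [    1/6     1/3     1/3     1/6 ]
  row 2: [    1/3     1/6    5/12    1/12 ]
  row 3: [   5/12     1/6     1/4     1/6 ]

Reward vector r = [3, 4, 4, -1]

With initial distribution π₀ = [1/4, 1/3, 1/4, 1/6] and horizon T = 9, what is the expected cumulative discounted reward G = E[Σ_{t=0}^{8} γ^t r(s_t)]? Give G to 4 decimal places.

t=0: π = [0.2500, 0.3333, 0.2500, 0.1667], E[r] = 2.9167, γ^t·E[r] = 2.916667, running G = 2.916667
t=1: π = [0.2500, 0.2847, 0.3194, 0.1458], E[r] = 3.0208, γ^t·E[r] = 2.718750, running G = 5.635417
t=2: π = [0.2564, 0.2766, 0.3270, 0.1400], E[r] = 3.0434, γ^t·E[r] = 2.465156, running G = 8.100573
t=3: π = [0.2562, 0.2769, 0.3275, 0.1394], E[r] = 3.0467, γ^t·E[r] = 2.221066, running G = 10.321639
t=4: π = [0.2561, 0.2769, 0.3277, 0.1394], E[r] = 3.0470, γ^t·E[r] = 1.999158, running G = 12.320797
t=5: π = [0.2561, 0.2768, 0.3277, 0.1394], E[r] = 3.0471, γ^t·E[r] = 1.799266, running G = 14.120063
t=6: π = [0.2561, 0.2768, 0.3277, 0.1394], E[r] = 3.0471, γ^t·E[r] = 1.619343, running G = 15.739406
t=7: π = [0.2561, 0.2768, 0.3277, 0.1394], E[r] = 3.0471, γ^t·E[r] = 1.457409, running G = 17.196816
t=8: π = [0.2561, 0.2768, 0.3277, 0.1394], E[r] = 3.0471, γ^t·E[r] = 1.311668, running G = 18.508484

G = 18.5085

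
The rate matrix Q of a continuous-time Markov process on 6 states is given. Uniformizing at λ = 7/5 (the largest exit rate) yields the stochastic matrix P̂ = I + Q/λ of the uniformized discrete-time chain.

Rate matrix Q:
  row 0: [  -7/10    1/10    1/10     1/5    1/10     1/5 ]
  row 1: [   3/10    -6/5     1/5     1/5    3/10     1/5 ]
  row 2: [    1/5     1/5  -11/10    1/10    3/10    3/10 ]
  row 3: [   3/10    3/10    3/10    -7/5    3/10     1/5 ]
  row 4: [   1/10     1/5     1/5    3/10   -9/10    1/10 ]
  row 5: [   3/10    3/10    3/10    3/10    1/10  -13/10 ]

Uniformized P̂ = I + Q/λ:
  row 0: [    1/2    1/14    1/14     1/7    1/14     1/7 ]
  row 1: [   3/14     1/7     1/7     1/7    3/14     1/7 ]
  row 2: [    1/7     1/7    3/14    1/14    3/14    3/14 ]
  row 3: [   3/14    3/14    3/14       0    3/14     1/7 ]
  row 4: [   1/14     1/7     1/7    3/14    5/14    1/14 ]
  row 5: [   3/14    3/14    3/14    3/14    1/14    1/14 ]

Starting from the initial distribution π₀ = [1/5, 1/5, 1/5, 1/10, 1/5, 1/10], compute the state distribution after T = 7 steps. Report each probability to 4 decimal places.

t=0: π = [0.2000, 0.2000, 0.2000, 0.1000, 0.2000, 0.1000]
t=1: π = [0.2286, 0.1429, 0.1571, 0.1357, 0.2000, 0.1357]
t=2: π = [0.2398, 0.1459, 0.1571, 0.1362, 0.1908, 0.1301]
t=3: π = [0.2443, 0.1448, 0.1560, 0.1351, 0.1887, 0.1312]
t=4: π = [0.2460, 0.1444, 0.1556, 0.1353, 0.1876, 0.1312]
t=5: π = [0.2467, 0.1443, 0.1554, 0.1352, 0.1872, 0.1312]
t=6: π = [0.2469, 0.1443, 0.1554, 0.1352, 0.1871, 0.1312]
t=7: π = [0.2470, 0.1442, 0.1553, 0.1352, 0.1870, 0.1312]

π = [0.2470, 0.1442, 0.1553, 0.1352, 0.1870, 0.1312]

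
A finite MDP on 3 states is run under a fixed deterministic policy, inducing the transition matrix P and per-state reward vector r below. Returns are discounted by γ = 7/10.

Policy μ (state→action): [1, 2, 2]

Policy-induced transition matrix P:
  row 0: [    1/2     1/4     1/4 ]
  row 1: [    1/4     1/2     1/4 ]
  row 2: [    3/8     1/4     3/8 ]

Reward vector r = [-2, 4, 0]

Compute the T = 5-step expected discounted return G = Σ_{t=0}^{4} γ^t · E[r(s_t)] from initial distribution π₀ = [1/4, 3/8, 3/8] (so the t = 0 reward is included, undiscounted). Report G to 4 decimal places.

G = 2.0833

t=0: π = [0.2500, 0.3750, 0.3750], E[r] = 1.0000, γ^t·E[r] = 1.000000, running G = 1.000000
t=1: π = [0.3594, 0.3438, 0.2969], E[r] = 0.6563, γ^t·E[r] = 0.459375, running G = 1.459375
t=2: π = [0.3770, 0.3359, 0.2871], E[r] = 0.5898, γ^t·E[r] = 0.289023, running G = 1.748398
t=3: π = [0.3801, 0.3340, 0.2859], E[r] = 0.5757, γ^t·E[r] = 0.197459, running G = 1.945858
t=4: π = [0.3808, 0.3335, 0.2857], E[r] = 0.5724, γ^t·E[r] = 0.137445, running G = 2.083303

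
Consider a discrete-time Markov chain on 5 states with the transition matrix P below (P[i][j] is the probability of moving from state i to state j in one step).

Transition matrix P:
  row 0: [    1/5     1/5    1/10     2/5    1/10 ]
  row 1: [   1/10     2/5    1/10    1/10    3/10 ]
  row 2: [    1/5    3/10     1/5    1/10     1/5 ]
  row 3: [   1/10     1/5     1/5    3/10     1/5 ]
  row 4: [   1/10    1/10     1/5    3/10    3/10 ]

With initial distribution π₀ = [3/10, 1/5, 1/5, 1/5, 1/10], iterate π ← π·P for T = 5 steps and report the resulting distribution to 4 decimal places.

t=0: π = [0.3000, 0.2000, 0.2000, 0.2000, 0.1000]
t=1: π = [0.1500, 0.2500, 0.1500, 0.2500, 0.2000]
t=2: π = [0.1300, 0.2450, 0.1600, 0.2350, 0.2300]
t=3: π = [0.1290, 0.2420, 0.1625, 0.2320, 0.2345]
t=4: π = [0.1292, 0.2412, 0.1629, 0.2320, 0.2348]
t=5: π = [0.1292, 0.2411, 0.1630, 0.2321, 0.2347]

π = [0.1292, 0.2411, 0.1630, 0.2321, 0.2347]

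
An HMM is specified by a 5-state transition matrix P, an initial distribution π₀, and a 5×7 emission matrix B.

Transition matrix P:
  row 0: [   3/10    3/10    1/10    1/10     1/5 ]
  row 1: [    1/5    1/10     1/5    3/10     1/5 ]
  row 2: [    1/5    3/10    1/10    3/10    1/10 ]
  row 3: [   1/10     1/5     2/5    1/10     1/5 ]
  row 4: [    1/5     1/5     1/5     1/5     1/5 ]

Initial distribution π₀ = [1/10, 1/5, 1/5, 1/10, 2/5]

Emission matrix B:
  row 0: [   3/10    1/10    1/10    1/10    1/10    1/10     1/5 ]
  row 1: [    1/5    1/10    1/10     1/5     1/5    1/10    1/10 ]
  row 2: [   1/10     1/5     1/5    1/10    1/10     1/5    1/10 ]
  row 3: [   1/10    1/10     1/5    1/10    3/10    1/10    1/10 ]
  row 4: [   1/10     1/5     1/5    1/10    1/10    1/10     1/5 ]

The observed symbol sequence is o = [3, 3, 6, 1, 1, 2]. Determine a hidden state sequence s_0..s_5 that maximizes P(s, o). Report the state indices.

path = [4, 1, 3, 2, 3, 2]

t=0: δ = [1.000e-02, 4.000e-02, 2.000e-02, 1.000e-02, 4.000e-02]  (obs o_0=3)
t=1: δ = [8.000e-04, 1.600e-03, 8.000e-04, 1.200e-03, 8.000e-04]  ψ = [1, 4, 1, 1, 1]  (obs o_1=3)
t=2: δ = [6.400e-05, 2.400e-05, 4.800e-05, 4.800e-05, 6.400e-05]  ψ = [1, 0, 3, 1, 1]  (obs o_2=6)
t=3: δ = [1.920e-06, 1.920e-06, 3.840e-06, 1.440e-06, 2.560e-06]  ψ = [0, 0, 3, 2, 0]  (obs o_3=1)
t=4: δ = [7.680e-08, 1.152e-07, 1.152e-07, 1.152e-07, 1.024e-07]  ψ = [2, 2, 3, 2, 4]  (obs o_4=1)
t=5: δ = [2.304e-09, 3.456e-09, 9.216e-09, 6.912e-09, 4.608e-09]  ψ = [0, 2, 3, 1, 1]  (obs o_5=2)
backtrack: best end state = 2; path = [4, 1, 3, 2, 3, 2]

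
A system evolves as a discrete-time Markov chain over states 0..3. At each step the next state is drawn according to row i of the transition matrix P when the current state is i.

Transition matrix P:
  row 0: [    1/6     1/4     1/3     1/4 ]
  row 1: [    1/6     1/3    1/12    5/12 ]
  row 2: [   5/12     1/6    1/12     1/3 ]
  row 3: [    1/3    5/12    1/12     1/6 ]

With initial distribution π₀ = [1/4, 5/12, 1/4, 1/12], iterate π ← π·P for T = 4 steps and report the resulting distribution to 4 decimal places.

t=0: π = [0.2500, 0.4167, 0.2500, 0.0833]
t=1: π = [0.2431, 0.2778, 0.1458, 0.3333]
t=2: π = [0.2587, 0.3166, 0.1441, 0.2807]
t=3: π = [0.2495, 0.3111, 0.1480, 0.2914]
t=4: π = [0.2522, 0.3122, 0.1457, 0.2899]

π = [0.2522, 0.3122, 0.1457, 0.2899]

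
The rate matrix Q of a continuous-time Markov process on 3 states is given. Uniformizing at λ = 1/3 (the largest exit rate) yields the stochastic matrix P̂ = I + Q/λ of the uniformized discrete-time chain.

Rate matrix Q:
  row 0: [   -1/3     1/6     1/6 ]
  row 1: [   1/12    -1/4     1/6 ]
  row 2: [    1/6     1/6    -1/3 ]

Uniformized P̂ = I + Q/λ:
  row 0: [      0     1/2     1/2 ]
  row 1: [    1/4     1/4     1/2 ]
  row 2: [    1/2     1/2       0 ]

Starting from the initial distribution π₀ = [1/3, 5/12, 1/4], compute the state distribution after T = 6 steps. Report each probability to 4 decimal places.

t=0: π = [0.3333, 0.4167, 0.2500]
t=1: π = [0.2292, 0.3958, 0.3750]
t=2: π = [0.2865, 0.4010, 0.3125]
t=3: π = [0.2565, 0.3997, 0.3438]
t=4: π = [0.2718, 0.4001, 0.3281]
t=5: π = [0.2641, 0.4000, 0.3359]
t=6: π = [0.2680, 0.4000, 0.3320]

π = [0.2680, 0.4000, 0.3320]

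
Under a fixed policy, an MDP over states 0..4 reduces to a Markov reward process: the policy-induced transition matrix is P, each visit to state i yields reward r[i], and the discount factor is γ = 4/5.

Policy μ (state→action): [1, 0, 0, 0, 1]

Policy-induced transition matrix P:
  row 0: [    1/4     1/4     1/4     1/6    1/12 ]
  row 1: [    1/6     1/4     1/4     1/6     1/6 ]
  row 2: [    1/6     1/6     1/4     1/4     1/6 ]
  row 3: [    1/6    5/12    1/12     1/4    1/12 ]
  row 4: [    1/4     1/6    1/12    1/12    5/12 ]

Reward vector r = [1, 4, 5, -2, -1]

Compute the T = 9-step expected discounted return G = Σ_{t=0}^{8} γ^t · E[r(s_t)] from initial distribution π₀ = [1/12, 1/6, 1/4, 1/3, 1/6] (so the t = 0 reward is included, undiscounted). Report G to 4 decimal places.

G = 6.4433

t=0: π = [0.0833, 0.1667, 0.2500, 0.3333, 0.1667], E[r] = 1.1667, γ^t·E[r] = 1.166667, running G = 1.166667
t=1: π = [0.1875, 0.2708, 0.1667, 0.2014, 0.1736], E[r] = 1.5278, γ^t·E[r] = 1.222222, running G = 2.388889
t=2: π = [0.1968, 0.2552, 0.1875, 0.1829, 0.1777], E[r] = 1.6117, γ^t·E[r] = 1.031481, running G = 3.420370
t=3: π = [0.1979, 0.2500, 0.1899, 0.1827, 0.1794], E[r] = 1.6027, γ^t·E[r] = 0.820593, running G = 4.240963
t=4: π = [0.1981, 0.2497, 0.1896, 0.1828, 0.1798], E[r] = 1.5997, γ^t·E[r] = 0.655218, running G = 4.896181
t=5: π = [0.1982, 0.2497, 0.1896, 0.1827, 0.1799], E[r] = 1.5994, γ^t·E[r] = 0.524089, running G = 5.420270
t=6: π = [0.1982, 0.2497, 0.1896, 0.1827, 0.1799], E[r] = 1.5994, γ^t·E[r] = 0.419265, running G = 5.839535
t=7: π = [0.1982, 0.2497, 0.1896, 0.1827, 0.1799], E[r] = 1.5994, γ^t·E[r] = 0.335409, running G = 6.174945
t=8: π = [0.1982, 0.2497, 0.1896, 0.1827, 0.1799], E[r] = 1.5994, γ^t·E[r] = 0.268327, running G = 6.443272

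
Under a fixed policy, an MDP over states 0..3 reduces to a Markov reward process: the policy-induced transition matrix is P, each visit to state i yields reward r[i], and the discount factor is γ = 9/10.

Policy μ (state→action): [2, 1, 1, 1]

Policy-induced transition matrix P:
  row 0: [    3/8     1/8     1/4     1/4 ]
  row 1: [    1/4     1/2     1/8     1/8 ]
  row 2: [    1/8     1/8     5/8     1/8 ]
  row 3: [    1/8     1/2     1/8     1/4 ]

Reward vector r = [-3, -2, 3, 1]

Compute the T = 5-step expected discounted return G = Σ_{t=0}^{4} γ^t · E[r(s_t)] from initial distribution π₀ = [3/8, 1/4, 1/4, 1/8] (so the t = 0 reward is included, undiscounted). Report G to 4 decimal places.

t=0: π = [0.3750, 0.2500, 0.2500, 0.1250], E[r] = -0.7500, γ^t·E[r] = -0.750000, running G = -0.750000
t=1: π = [0.2500, 0.2656, 0.2969, 0.1875], E[r] = -0.2031, γ^t·E[r] = -0.182813, running G = -0.932813
t=2: π = [0.2207, 0.2949, 0.3047, 0.1797], E[r] = -0.1582, γ^t·E[r] = -0.128145, running G = -1.060957
t=3: π = [0.2170, 0.3030, 0.3049, 0.1750], E[r] = -0.1672, γ^t·E[r] = -0.121915, running G = -1.182872
t=4: π = [0.2171, 0.3043, 0.3046, 0.1740], E[r] = -0.1721, γ^t·E[r] = -0.112927, running G = -1.295800

G = -1.2958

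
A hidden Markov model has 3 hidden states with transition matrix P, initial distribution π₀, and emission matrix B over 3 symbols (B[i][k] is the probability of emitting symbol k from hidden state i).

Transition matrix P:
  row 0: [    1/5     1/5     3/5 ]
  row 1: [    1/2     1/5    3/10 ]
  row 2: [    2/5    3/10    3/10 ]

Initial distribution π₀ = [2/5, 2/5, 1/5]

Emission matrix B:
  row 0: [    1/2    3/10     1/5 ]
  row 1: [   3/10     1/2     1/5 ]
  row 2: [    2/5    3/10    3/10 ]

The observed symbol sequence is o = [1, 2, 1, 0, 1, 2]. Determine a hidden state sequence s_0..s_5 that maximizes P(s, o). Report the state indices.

path = [0, 2, 0, 2, 0, 2]

t=0: δ = [1.200e-01, 2.000e-01, 6.000e-02]  (obs o_0=1)
t=1: δ = [2.000e-02, 8.000e-03, 2.160e-02]  ψ = [1, 1, 0]  (obs o_1=2)
t=2: δ = [2.592e-03, 3.240e-03, 3.600e-03]  ψ = [2, 2, 0]  (obs o_2=1)
t=3: δ = [8.100e-04, 3.240e-04, 6.221e-04]  ψ = [1, 2, 0]  (obs o_3=0)
t=4: δ = [7.465e-05, 9.331e-05, 1.458e-04]  ψ = [2, 2, 0]  (obs o_4=1)
t=5: δ = [1.166e-05, 8.748e-06, 1.344e-05]  ψ = [2, 2, 0]  (obs o_5=2)
backtrack: best end state = 2; path = [0, 2, 0, 2, 0, 2]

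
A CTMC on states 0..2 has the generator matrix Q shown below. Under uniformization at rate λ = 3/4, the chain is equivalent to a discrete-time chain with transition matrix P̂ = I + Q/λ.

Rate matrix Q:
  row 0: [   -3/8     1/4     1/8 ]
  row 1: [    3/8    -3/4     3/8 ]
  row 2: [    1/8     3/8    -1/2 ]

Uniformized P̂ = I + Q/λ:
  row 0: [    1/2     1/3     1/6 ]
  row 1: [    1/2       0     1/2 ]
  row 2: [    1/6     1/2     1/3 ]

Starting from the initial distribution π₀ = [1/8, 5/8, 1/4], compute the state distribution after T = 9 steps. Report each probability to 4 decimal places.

t=0: π = [0.1250, 0.6250, 0.2500]
t=1: π = [0.4167, 0.1667, 0.4167]
t=2: π = [0.3611, 0.3472, 0.2917]
t=3: π = [0.4028, 0.2662, 0.3310]
t=4: π = [0.3897, 0.2998, 0.3106]
t=5: π = [0.3965, 0.2852, 0.3184]
t=6: π = [0.3939, 0.2913, 0.3148]
t=7: π = [0.3951, 0.2887, 0.3162]
t=8: π = [0.3946, 0.2898, 0.3156]
t=9: π = [0.3948, 0.2893, 0.3159]

π = [0.3948, 0.2893, 0.3159]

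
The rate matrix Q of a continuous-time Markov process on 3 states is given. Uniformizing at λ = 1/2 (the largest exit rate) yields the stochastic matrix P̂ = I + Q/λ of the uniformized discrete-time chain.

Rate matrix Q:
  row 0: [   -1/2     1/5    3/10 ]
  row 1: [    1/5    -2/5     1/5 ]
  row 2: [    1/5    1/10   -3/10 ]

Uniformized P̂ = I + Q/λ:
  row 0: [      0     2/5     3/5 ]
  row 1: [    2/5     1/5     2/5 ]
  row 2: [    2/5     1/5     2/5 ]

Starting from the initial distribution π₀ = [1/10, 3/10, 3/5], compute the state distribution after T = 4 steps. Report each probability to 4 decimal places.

t=0: π = [0.1000, 0.3000, 0.6000]
t=1: π = [0.3600, 0.2200, 0.4200]
t=2: π = [0.2560, 0.2720, 0.4720]
t=3: π = [0.2976, 0.2512, 0.4512]
t=4: π = [0.2810, 0.2595, 0.4595]

π = [0.2810, 0.2595, 0.4595]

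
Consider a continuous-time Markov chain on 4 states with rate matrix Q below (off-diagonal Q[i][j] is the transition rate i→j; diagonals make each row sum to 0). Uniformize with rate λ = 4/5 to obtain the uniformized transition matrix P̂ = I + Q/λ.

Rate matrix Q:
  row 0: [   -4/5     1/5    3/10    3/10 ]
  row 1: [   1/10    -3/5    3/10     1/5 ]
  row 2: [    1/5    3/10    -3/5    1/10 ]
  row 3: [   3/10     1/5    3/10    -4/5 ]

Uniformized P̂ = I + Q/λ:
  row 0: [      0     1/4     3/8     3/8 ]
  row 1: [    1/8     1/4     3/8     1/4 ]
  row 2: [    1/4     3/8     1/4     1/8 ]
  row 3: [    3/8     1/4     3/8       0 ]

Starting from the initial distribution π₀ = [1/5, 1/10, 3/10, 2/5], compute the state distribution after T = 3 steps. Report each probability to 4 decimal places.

t=0: π = [0.2000, 0.1000, 0.3000, 0.4000]
t=1: π = [0.2375, 0.2875, 0.3375, 0.1375]
t=2: π = [0.1719, 0.2922, 0.3328, 0.2031]
t=3: π = [0.1959, 0.2916, 0.3334, 0.1791]

π = [0.1959, 0.2916, 0.3334, 0.1791]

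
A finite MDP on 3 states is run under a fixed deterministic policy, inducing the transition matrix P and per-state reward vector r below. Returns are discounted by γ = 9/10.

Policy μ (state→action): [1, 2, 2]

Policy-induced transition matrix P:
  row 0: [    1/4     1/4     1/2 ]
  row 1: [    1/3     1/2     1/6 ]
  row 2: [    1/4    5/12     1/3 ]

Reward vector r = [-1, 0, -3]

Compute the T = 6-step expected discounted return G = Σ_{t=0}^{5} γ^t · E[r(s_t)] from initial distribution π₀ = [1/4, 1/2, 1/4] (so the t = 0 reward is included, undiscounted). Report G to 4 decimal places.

G = -5.4584

t=0: π = [0.2500, 0.5000, 0.2500], E[r] = -1.0000, γ^t·E[r] = -1.000000, running G = -1.000000
t=1: π = [0.2917, 0.4167, 0.2917], E[r] = -1.1667, γ^t·E[r] = -1.050000, running G = -2.050000
t=2: π = [0.2847, 0.4028, 0.3125], E[r] = -1.2222, γ^t·E[r] = -0.990000, running G = -3.040000
t=3: π = [0.2836, 0.4028, 0.3137], E[r] = -1.2245, γ^t·E[r] = -0.892688, running G = -3.932688
t=4: π = [0.2836, 0.4030, 0.3135], E[r] = -1.2240, γ^t·E[r] = -0.803039, running G = -4.735727
t=5: π = [0.2836, 0.4030, 0.3134], E[r] = -1.2239, γ^t·E[r] = -0.722688, running G = -5.458414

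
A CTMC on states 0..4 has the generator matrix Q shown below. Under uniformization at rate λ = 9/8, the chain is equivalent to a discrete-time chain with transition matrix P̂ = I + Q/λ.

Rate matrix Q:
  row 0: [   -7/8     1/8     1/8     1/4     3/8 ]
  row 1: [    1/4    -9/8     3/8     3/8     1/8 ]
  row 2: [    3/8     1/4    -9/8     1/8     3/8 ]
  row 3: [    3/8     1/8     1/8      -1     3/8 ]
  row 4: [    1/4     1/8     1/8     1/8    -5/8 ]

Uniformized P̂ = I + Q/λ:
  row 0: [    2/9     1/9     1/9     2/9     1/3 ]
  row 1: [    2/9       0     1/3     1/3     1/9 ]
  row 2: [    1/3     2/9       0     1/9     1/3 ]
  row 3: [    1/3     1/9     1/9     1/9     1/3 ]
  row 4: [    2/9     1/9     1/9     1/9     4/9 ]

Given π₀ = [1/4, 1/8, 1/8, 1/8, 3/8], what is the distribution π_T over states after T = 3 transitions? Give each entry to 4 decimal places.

t=0: π = [0.2500, 0.1250, 0.1250, 0.1250, 0.3750]
t=1: π = [0.2500, 0.1111, 0.1250, 0.1667, 0.3472]
t=2: π = [0.2546, 0.1127, 0.1219, 0.1636, 0.3472]
t=3: π = [0.2539, 0.1121, 0.1226, 0.1644, 0.3469]

π = [0.2539, 0.1121, 0.1226, 0.1644, 0.3469]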